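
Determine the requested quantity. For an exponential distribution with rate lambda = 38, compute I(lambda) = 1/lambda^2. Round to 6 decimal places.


Fisher information for exponential: I(lambda) = 1/lambda^2.
lambda = 38, lambda^2 = 1444.
I = 1/1444 = 0.000693

0.000693


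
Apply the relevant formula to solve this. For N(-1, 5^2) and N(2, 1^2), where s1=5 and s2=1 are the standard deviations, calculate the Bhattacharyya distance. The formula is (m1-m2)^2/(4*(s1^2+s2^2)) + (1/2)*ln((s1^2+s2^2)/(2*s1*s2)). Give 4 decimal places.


Bhattacharyya distance between two Gaussians:
DB = (m1-m2)^2/(4*(s1^2+s2^2)) + (1/2)*ln((s1^2+s2^2)/(2*s1*s2)).
(m1-m2)^2 = (-3)^2 = 9.
s1^2+s2^2 = 25 + 1 = 26.
term1 = 9/104 = 0.086538.
term2 = 0.5*ln(26/10.0) = 0.477756.
DB = 0.086538 + 0.477756 = 0.5643

0.5643


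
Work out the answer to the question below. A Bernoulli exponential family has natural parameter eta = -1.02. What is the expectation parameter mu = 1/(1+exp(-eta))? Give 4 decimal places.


Dual coordinate (expectation parameter) for Bernoulli:
mu = 1/(1+exp(-eta)).
eta = -1.02.
exp(-eta) = exp(1.02) = 2.773195.
mu = 1/(1+2.773195) = 0.2650

0.2650


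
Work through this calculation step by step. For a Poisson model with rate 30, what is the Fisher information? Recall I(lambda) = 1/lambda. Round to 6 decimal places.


Fisher information for Poisson: I(lambda) = 1/lambda.
lambda = 30.
I(lambda) = 1/30 = 0.033333

0.033333


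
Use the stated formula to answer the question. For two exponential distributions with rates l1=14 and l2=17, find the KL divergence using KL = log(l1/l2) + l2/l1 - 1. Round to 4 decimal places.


KL divergence for exponential family:
KL = log(l1/l2) + l2/l1 - 1.
log(14/17) = -0.194156.
17/14 = 1.214286.
KL = -0.194156 + 1.214286 - 1 = 0.0201

0.0201


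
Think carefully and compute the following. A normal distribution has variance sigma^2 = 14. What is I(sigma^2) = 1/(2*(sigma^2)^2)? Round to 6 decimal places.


Fisher information for variance: I(sigma^2) = 1/(2*sigma^4).
sigma^2 = 14, so sigma^4 = 196.
I = 1/(2*196) = 1/392 = 0.002551

0.002551


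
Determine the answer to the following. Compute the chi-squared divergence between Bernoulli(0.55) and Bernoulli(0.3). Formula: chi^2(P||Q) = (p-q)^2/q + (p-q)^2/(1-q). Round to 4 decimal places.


Chi-squared divergence between Bernoulli distributions:
chi^2 = (p-q)^2/q + (p-q)^2/(1-q).
p = 0.55, q = 0.3, p-q = 0.25.
(p-q)^2 = 0.0625.
term1 = 0.0625/0.3 = 0.208333.
term2 = 0.0625/0.7 = 0.089286.
chi^2 = 0.208333 + 0.089286 = 0.2976

0.2976


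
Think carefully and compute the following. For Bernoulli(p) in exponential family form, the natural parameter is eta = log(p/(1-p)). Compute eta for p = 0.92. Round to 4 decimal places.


Natural parameter for Bernoulli: eta = log(p/(1-p)).
p = 0.92, 1-p = 0.08.
p/(1-p) = 11.5.
eta = log(11.5) = 2.4423

2.4423


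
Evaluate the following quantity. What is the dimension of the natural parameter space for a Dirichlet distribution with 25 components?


Exponential family dimension calculation:
Dirichlet with 25 components has 25 natural parameters.

25


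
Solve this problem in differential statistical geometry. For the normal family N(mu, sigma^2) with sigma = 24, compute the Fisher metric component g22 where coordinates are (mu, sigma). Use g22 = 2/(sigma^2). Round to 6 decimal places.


For the 2-parameter normal family, the Fisher metric has:
  g11 = 1/sigma^2, g22 = 2/sigma^2.
sigma = 24, sigma^2 = 576.
g22 = 0.003472

0.003472


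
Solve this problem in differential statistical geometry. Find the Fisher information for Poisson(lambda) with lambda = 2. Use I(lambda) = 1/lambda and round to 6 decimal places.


Fisher information for Poisson: I(lambda) = 1/lambda.
lambda = 2.
I(lambda) = 1/2 = 0.500000

0.500000


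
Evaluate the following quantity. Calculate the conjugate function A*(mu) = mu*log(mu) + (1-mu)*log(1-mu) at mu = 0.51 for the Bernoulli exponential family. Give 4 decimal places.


Legendre transform for Bernoulli:
A*(mu) = mu*log(mu) + (1-mu)*log(1-mu).
mu = 0.51, 1-mu = 0.49.
mu*log(mu) = 0.51*log(0.51) = -0.343406.
(1-mu)*log(1-mu) = 0.49*log(0.49) = -0.349541.
A* = -0.343406 + -0.349541 = -0.6929

-0.6929


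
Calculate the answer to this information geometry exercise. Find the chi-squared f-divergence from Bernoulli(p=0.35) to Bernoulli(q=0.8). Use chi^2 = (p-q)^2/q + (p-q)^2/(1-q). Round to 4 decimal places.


Chi-squared divergence between Bernoulli distributions:
chi^2 = (p-q)^2/q + (p-q)^2/(1-q).
p = 0.35, q = 0.8, p-q = -0.45.
(p-q)^2 = 0.2025.
term1 = 0.2025/0.8 = 0.253125.
term2 = 0.2025/0.2 = 1.0125.
chi^2 = 0.253125 + 1.0125 = 1.2656

1.2656


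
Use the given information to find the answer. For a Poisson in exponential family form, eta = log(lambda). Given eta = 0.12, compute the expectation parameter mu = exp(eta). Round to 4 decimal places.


Expectation parameter for Poisson exponential family:
mu = exp(eta).
eta = 0.12.
mu = exp(0.12) = 1.1275

1.1275


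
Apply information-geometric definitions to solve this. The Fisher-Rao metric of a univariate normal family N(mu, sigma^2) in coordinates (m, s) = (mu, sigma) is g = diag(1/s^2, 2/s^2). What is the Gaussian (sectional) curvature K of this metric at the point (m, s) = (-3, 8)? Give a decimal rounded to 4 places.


The metric has the form g = (A dm^2 + B ds^2)/s^2 with A = 1, B = 2.
Substitute u = sqrt(A/B)*m: g = B*(du^2 + ds^2)/s^2, i.e. B times the
Poincare upper half-plane metric, which has constant Gaussian curvature -1.
Scaling a 2D metric by a constant c divides the Gaussian curvature by c,
so K = -1/B = -1/(2) = -0.5000 everywhere (the point (m, s) = (-3, 8) is irrelevant:
the curvature is constant).
The requested Gaussian curvature is K = -0.5000.

-0.5000


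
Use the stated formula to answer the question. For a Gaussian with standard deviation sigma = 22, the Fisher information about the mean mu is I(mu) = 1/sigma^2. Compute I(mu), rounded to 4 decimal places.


The Fisher information for the mean of a normal distribution is I(mu) = 1/sigma^2.
sigma = 22, so sigma^2 = 484.
I(mu) = 1/484 = 0.0021

0.0021


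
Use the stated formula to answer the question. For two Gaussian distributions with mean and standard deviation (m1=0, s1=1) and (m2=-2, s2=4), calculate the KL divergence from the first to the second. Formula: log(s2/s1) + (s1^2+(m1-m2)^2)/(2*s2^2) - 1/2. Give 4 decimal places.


KL divergence between normal distributions:
KL = log(s2/s1) + (s1^2 + (m1-m2)^2)/(2*s2^2) - 1/2.
log(4/1) = 1.386294.
(1^2 + (0--2)^2)/(2*4^2) = (1 + 4)/32 = 0.15625.
KL = 1.386294 + 0.15625 - 0.5 = 1.0425

1.0425


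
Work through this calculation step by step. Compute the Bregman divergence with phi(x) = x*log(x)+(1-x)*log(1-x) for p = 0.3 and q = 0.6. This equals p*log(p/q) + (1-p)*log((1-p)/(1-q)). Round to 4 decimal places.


Bregman divergence with negative entropy generator:
D = p*log(p/q) + (1-p)*log((1-p)/(1-q)).
p = 0.3, q = 0.6.
p*log(p/q) = 0.3*log(0.3/0.6) = -0.207944.
(1-p)*log((1-p)/(1-q)) = 0.7*log(0.7/0.4) = 0.391731.
D = -0.207944 + 0.391731 = 0.1838

0.1838


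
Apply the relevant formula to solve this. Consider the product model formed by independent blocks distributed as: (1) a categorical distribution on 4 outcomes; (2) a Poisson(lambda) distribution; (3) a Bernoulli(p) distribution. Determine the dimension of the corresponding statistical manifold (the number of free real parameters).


The dimension of a statistical manifold equals the number of free
(independent) real parameters of the model. For a product of independent
blocks the parameter counts add.
- categorical on 4 outcomes (probabilities sum to 1): 4-1 = 3.
- Poisson (lambda): 1.
- Bernoulli (p): 1.
Total = 3 + 1 + 1 = 5.
Dimension = 5

5


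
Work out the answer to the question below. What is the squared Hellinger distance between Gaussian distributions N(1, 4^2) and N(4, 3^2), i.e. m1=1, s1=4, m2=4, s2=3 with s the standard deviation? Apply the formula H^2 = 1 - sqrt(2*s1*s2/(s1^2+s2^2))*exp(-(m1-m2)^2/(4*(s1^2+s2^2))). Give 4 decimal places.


Squared Hellinger distance for Gaussians:
H^2 = 1 - sqrt(2*s1*s2/(s1^2+s2^2)) * exp(-(m1-m2)^2/(4*(s1^2+s2^2))).
s1^2 = 16, s2^2 = 9, s1^2+s2^2 = 25.
sqrt(2*4*3/(25)) = 0.979796.
(m1-m2)^2 = (-3)^2 = 9.
exp(-9/(4*25)) = exp(-0.09) = 0.913931.
H^2 = 1 - 0.979796*0.913931 = 0.1045

0.1045


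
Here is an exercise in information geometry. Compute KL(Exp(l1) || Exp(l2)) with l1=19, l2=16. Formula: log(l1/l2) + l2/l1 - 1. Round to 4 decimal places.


KL divergence for exponential family:
KL = log(l1/l2) + l2/l1 - 1.
log(19/16) = 0.17185.
16/19 = 0.842105.
KL = 0.17185 + 0.842105 - 1 = 0.0140

0.0140


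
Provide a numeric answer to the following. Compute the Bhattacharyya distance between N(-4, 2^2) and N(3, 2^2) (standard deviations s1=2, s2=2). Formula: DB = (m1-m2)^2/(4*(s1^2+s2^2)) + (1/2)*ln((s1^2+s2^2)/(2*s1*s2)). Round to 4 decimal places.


Bhattacharyya distance between two Gaussians:
DB = (m1-m2)^2/(4*(s1^2+s2^2)) + (1/2)*ln((s1^2+s2^2)/(2*s1*s2)).
(m1-m2)^2 = (-7)^2 = 49.
s1^2+s2^2 = 4 + 4 = 8.
term1 = 49/32 = 1.53125.
term2 = 0.5*ln(8/8.0) = 0.0.
DB = 1.53125 + 0.0 = 1.5313

1.5313


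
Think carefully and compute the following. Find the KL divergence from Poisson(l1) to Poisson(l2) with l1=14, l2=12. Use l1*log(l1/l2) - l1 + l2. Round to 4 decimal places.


KL divergence for Poisson:
KL = l1*log(l1/l2) - l1 + l2.
l1 = 14, l2 = 12.
log(14/12) = 0.154151.
l1*log(l1/l2) = 14 * 0.154151 = 2.15811.
KL = 2.15811 - 14 + 12 = 0.1581

0.1581


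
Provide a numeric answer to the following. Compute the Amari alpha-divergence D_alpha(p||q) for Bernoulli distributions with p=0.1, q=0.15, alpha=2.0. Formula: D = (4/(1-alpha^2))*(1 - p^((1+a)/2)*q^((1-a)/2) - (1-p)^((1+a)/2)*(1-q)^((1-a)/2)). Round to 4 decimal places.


Amari alpha-divergence:
D = (4/(1-alpha^2))*(1 - p^((1+a)/2)*q^((1-a)/2) - (1-p)^((1+a)/2)*(1-q)^((1-a)/2)).
alpha = 2.0, p = 0.1, q = 0.15.
e1 = (1+alpha)/2 = 1.5, e2 = (1-alpha)/2 = -0.5.
t1 = p^e1 * q^e2 = 0.1^1.5 * 0.15^-0.5 = 0.08165.
t2 = (1-p)^e1 * (1-q)^e2 = 0.9^1.5 * 0.85^-0.5 = 0.926092.
4/(1-alpha^2) = -1.333333.
D = -1.333333*(1 - 0.08165 - 0.926092) = 0.0103

0.0103


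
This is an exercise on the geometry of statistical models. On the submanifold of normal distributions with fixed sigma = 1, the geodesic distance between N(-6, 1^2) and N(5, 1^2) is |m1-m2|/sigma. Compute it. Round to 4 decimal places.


On the fixed-variance normal subfamily, geodesic distance = |m1-m2|/sigma.
|-6 - 5| = 11.
sigma = 1.
d = 11/1 = 11.0000

11.0000


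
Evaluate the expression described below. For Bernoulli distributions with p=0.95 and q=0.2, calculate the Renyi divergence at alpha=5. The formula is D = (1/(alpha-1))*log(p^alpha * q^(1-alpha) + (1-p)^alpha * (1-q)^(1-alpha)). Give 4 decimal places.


Renyi divergence of order alpha between Bernoulli distributions:
D = (1/(alpha-1))*log(p^alpha * q^(1-alpha) + (1-p)^alpha * (1-q)^(1-alpha)).
alpha = 5, p = 0.95, q = 0.2.
p^alpha * q^(1-alpha) = 0.95^5 * 0.2^-4 = 483.613086.
(1-p)^alpha * (1-q)^(1-alpha) = 0.05^5 * 0.8^-4 = 1e-06.
sum = 483.613086 + 1e-06 = 483.613087.
D = (1/4)*log(483.613087) = 1.5453

1.5453


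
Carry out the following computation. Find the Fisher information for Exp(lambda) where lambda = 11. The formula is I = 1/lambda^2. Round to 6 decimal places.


Fisher information for exponential: I(lambda) = 1/lambda^2.
lambda = 11, lambda^2 = 121.
I = 1/121 = 0.008264

0.008264


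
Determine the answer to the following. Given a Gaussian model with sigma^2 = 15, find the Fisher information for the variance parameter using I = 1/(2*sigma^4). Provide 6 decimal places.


Fisher information for variance: I(sigma^2) = 1/(2*sigma^4).
sigma^2 = 15, so sigma^4 = 225.
I = 1/(2*225) = 1/450 = 0.002222

0.002222


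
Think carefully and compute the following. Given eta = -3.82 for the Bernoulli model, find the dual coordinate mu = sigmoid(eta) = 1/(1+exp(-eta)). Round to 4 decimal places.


Dual coordinate (expectation parameter) for Bernoulli:
mu = 1/(1+exp(-eta)).
eta = -3.82.
exp(-eta) = exp(3.82) = 45.604208.
mu = 1/(1+45.604208) = 0.0215

0.0215


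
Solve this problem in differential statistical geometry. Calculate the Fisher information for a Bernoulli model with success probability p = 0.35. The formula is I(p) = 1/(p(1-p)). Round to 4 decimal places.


For Bernoulli(p), Fisher information is I(p) = 1/(p*(1-p)).
p = 0.35, 1-p = 0.65.
p*(1-p) = 0.2275.
I(p) = 1/0.2275 = 4.3956

4.3956


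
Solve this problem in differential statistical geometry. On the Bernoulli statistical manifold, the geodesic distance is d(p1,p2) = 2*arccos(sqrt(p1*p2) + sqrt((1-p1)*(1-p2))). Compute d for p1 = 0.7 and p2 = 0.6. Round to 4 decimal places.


Geodesic distance on Bernoulli manifold:
d(p1,p2) = 2*arccos(sqrt(p1*p2) + sqrt((1-p1)*(1-p2))).
sqrt(p1*p2) = sqrt(0.7*0.6) = 0.648074.
sqrt((1-p1)*(1-p2)) = sqrt(0.3*0.4) = 0.34641.
arg = 0.648074 + 0.34641 = 0.994484.
d = 2*arccos(0.994484) = 0.2102

0.2102


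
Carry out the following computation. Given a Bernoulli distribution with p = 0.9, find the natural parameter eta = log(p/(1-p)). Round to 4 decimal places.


Natural parameter for Bernoulli: eta = log(p/(1-p)).
p = 0.9, 1-p = 0.1.
p/(1-p) = 9.0.
eta = log(9.0) = 2.1972

2.1972


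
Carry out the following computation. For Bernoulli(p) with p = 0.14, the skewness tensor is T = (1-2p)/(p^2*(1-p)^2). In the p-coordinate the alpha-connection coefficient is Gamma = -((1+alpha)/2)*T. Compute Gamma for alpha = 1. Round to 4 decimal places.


Skewness (Amari-Chentsov) tensor: T = (1-2p)/(p^2*(1-p)^2).
p = 0.14, 1-2p = 0.72, p^2 = 0.0196, (1-p)^2 = 0.7396.
T = 0.72/(0.0196 * 0.7396) = 49.668326.
In the p-coordinate, Gamma^(alpha) = Gamma^(0) - (alpha/2)*T with Gamma^(0) = (1/2)*g'(p) = -T/2,
so Gamma^(alpha) = -((1+alpha)/2)*T.
alpha = 1, -(1+alpha)/2 = -1.0.
Gamma = -1.0 * 49.668326 = -49.6683

-49.6683


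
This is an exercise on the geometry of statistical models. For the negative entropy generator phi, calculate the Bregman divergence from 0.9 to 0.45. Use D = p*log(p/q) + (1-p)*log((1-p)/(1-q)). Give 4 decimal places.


Bregman divergence with negative entropy generator:
D = p*log(p/q) + (1-p)*log((1-p)/(1-q)).
p = 0.9, q = 0.45.
p*log(p/q) = 0.9*log(0.9/0.45) = 0.623832.
(1-p)*log((1-p)/(1-q)) = 0.1*log(0.1/0.55) = -0.170475.
D = 0.623832 + -0.170475 = 0.4534

0.4534


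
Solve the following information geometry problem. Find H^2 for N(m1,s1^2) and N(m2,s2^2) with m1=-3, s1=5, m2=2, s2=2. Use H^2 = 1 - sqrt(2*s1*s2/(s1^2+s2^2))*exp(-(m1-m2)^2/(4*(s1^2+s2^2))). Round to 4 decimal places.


Squared Hellinger distance for Gaussians:
H^2 = 1 - sqrt(2*s1*s2/(s1^2+s2^2)) * exp(-(m1-m2)^2/(4*(s1^2+s2^2))).
s1^2 = 25, s2^2 = 4, s1^2+s2^2 = 29.
sqrt(2*5*2/(29)) = 0.830455.
(m1-m2)^2 = (-5)^2 = 25.
exp(-25/(4*29)) = exp(-0.215517) = 0.806124.
H^2 = 1 - 0.830455*0.806124 = 0.3306

0.3306


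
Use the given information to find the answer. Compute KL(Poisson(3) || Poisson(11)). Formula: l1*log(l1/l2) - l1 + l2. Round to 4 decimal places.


KL divergence for Poisson:
KL = l1*log(l1/l2) - l1 + l2.
l1 = 3, l2 = 11.
log(3/11) = -1.299283.
l1*log(l1/l2) = 3 * -1.299283 = -3.897849.
KL = -3.897849 - 3 + 11 = 4.1022

4.1022


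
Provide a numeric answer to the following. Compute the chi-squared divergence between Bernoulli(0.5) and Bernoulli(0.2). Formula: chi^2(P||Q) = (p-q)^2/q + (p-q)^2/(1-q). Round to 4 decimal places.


Chi-squared divergence between Bernoulli distributions:
chi^2 = (p-q)^2/q + (p-q)^2/(1-q).
p = 0.5, q = 0.2, p-q = 0.3.
(p-q)^2 = 0.09.
term1 = 0.09/0.2 = 0.45.
term2 = 0.09/0.8 = 0.1125.
chi^2 = 0.45 + 0.1125 = 0.5625

0.5625


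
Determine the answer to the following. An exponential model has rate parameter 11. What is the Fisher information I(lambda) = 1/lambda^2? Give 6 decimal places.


Fisher information for exponential: I(lambda) = 1/lambda^2.
lambda = 11, lambda^2 = 121.
I = 1/121 = 0.008264

0.008264


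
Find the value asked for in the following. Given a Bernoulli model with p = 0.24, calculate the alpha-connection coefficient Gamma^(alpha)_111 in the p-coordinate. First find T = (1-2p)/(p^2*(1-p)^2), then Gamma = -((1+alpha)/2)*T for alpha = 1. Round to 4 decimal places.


Skewness (Amari-Chentsov) tensor: T = (1-2p)/(p^2*(1-p)^2).
p = 0.24, 1-2p = 0.52, p^2 = 0.0576, (1-p)^2 = 0.5776.
T = 0.52/(0.0576 * 0.5776) = 15.629809.
In the p-coordinate, Gamma^(alpha) = Gamma^(0) - (alpha/2)*T with Gamma^(0) = (1/2)*g'(p) = -T/2,
so Gamma^(alpha) = -((1+alpha)/2)*T.
alpha = 1, -(1+alpha)/2 = -1.0.
Gamma = -1.0 * 15.629809 = -15.6298

-15.6298


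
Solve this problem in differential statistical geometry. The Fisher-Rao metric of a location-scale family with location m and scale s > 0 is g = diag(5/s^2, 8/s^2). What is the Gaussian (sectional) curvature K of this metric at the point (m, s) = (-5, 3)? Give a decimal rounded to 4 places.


The metric has the form g = (A dm^2 + B ds^2)/s^2 with A = 5, B = 8.
Substitute u = sqrt(A/B)*m: g = B*(du^2 + ds^2)/s^2, i.e. B times the
Poincare upper half-plane metric, which has constant Gaussian curvature -1.
Scaling a 2D metric by a constant c divides the Gaussian curvature by c,
so K = -1/B = -1/(8) = -0.1250 everywhere (the point (m, s) = (-5, 3) is irrelevant:
the curvature is constant).
The requested Gaussian curvature is K = -0.1250.

-0.1250


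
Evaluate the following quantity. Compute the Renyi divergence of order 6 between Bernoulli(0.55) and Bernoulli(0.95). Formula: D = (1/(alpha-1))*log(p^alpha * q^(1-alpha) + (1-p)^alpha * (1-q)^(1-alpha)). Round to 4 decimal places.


Renyi divergence of order alpha between Bernoulli distributions:
D = (1/(alpha-1))*log(p^alpha * q^(1-alpha) + (1-p)^alpha * (1-q)^(1-alpha)).
alpha = 6, p = 0.55, q = 0.95.
p^alpha * q^(1-alpha) = 0.55^6 * 0.95^-5 = 0.035773.
(1-p)^alpha * (1-q)^(1-alpha) = 0.45^6 * 0.05^-5 = 26572.05.
sum = 0.035773 + 26572.05 = 26572.085773.
D = (1/5)*log(26572.085773) = 2.0375

2.0375


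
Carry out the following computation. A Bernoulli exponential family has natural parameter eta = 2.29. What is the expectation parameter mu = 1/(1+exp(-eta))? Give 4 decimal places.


Dual coordinate (expectation parameter) for Bernoulli:
mu = 1/(1+exp(-eta)).
eta = 2.29.
exp(-eta) = exp(-2.29) = 0.101266.
mu = 1/(1+0.101266) = 0.9080

0.9080


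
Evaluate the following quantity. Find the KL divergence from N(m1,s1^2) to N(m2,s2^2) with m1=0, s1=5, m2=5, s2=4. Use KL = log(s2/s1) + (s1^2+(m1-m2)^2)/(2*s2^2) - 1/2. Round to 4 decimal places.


KL divergence between normal distributions:
KL = log(s2/s1) + (s1^2 + (m1-m2)^2)/(2*s2^2) - 1/2.
log(4/5) = -0.223144.
(5^2 + (0-5)^2)/(2*4^2) = (25 + 25)/32 = 1.5625.
KL = -0.223144 + 1.5625 - 0.5 = 0.8394

0.8394


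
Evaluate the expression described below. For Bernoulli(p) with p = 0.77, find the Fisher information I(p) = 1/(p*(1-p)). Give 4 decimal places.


For Bernoulli(p), Fisher information is I(p) = 1/(p*(1-p)).
p = 0.77, 1-p = 0.23.
p*(1-p) = 0.1771.
I(p) = 1/0.1771 = 5.6465

5.6465


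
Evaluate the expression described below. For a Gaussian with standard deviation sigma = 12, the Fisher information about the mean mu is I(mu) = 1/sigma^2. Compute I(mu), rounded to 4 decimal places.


The Fisher information for the mean of a normal distribution is I(mu) = 1/sigma^2.
sigma = 12, so sigma^2 = 144.
I(mu) = 1/144 = 0.0069

0.0069


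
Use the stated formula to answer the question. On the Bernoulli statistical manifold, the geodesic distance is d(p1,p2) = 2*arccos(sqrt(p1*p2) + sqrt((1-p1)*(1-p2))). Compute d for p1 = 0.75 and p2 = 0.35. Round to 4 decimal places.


Geodesic distance on Bernoulli manifold:
d(p1,p2) = 2*arccos(sqrt(p1*p2) + sqrt((1-p1)*(1-p2))).
sqrt(p1*p2) = sqrt(0.75*0.35) = 0.512348.
sqrt((1-p1)*(1-p2)) = sqrt(0.25*0.65) = 0.403113.
arg = 0.512348 + 0.403113 = 0.91546.
d = 2*arccos(0.91546) = 0.8283

0.8283


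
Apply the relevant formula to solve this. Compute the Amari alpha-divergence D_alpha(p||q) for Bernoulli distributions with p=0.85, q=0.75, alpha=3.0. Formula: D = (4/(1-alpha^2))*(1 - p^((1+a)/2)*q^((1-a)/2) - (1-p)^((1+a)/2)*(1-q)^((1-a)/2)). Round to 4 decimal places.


Amari alpha-divergence:
D = (4/(1-alpha^2))*(1 - p^((1+a)/2)*q^((1-a)/2) - (1-p)^((1+a)/2)*(1-q)^((1-a)/2)).
alpha = 3.0, p = 0.85, q = 0.75.
e1 = (1+alpha)/2 = 2.0, e2 = (1-alpha)/2 = -1.0.
t1 = p^e1 * q^e2 = 0.85^2.0 * 0.75^-1.0 = 0.963333.
t2 = (1-p)^e1 * (1-q)^e2 = 0.15^2.0 * 0.25^-1.0 = 0.09.
4/(1-alpha^2) = -0.5.
D = -0.5*(1 - 0.963333 - 0.09) = 0.0267

0.0267


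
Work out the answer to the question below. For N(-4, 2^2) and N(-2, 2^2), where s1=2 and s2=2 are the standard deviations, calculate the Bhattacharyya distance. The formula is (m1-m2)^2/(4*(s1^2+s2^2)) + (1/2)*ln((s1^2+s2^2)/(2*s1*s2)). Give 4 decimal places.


Bhattacharyya distance between two Gaussians:
DB = (m1-m2)^2/(4*(s1^2+s2^2)) + (1/2)*ln((s1^2+s2^2)/(2*s1*s2)).
(m1-m2)^2 = (-2)^2 = 4.
s1^2+s2^2 = 4 + 4 = 8.
term1 = 4/32 = 0.125.
term2 = 0.5*ln(8/8.0) = 0.0.
DB = 0.125 + 0.0 = 0.1250

0.1250


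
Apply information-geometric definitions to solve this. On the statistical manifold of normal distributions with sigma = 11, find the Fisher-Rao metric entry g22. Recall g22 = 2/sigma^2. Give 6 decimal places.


For the 2-parameter normal family, the Fisher metric has:
  g11 = 1/sigma^2, g22 = 2/sigma^2.
sigma = 11, sigma^2 = 121.
g22 = 0.016529

0.016529


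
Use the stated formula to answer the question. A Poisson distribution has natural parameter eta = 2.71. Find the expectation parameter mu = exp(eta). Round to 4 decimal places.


Expectation parameter for Poisson exponential family:
mu = exp(eta).
eta = 2.71.
mu = exp(2.71) = 15.0293

15.0293


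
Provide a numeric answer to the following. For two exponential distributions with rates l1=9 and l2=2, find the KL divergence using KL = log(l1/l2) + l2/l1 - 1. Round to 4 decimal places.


KL divergence for exponential family:
KL = log(l1/l2) + l2/l1 - 1.
log(9/2) = 1.504077.
2/9 = 0.222222.
KL = 1.504077 + 0.222222 - 1 = 0.7263

0.7263


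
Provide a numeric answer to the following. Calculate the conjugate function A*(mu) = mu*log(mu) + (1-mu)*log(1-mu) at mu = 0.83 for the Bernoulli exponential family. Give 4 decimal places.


Legendre transform for Bernoulli:
A*(mu) = mu*log(mu) + (1-mu)*log(1-mu).
mu = 0.83, 1-mu = 0.17.
mu*log(mu) = 0.83*log(0.83) = -0.154654.
(1-mu)*log(1-mu) = 0.17*log(0.17) = -0.301233.
A* = -0.154654 + -0.301233 = -0.4559

-0.4559


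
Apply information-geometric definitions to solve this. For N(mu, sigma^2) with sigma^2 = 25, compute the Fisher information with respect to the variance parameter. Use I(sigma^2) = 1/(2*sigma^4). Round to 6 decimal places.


Fisher information for variance: I(sigma^2) = 1/(2*sigma^4).
sigma^2 = 25, so sigma^4 = 625.
I = 1/(2*625) = 1/1250 = 0.000800

0.000800


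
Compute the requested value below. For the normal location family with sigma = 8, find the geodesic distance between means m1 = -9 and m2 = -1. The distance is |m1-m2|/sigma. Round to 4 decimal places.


On the fixed-variance normal subfamily, geodesic distance = |m1-m2|/sigma.
|-9 - -1| = 8.
sigma = 8.
d = 8/8 = 1.0000

1.0000


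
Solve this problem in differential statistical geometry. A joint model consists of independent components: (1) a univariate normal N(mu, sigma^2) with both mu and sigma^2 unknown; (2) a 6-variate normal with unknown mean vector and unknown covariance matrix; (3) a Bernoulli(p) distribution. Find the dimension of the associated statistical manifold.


The dimension of a statistical manifold equals the number of free
(independent) real parameters of the model. For a product of independent
blocks the parameter counts add.
- normal (mu, sigma^2): 2.
- 6-variate normal: 6 (mean) + 6*7/2 = 21 (symmetric covariance) = 27.
- Bernoulli (p): 1.
Total = 2 + 27 + 1 = 30.
Dimension = 30

30


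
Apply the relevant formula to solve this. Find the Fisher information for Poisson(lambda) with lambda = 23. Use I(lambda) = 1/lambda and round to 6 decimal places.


Fisher information for Poisson: I(lambda) = 1/lambda.
lambda = 23.
I(lambda) = 1/23 = 0.043478

0.043478


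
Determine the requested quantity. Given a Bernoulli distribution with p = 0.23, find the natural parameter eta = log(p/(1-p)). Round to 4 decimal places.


Natural parameter for Bernoulli: eta = log(p/(1-p)).
p = 0.23, 1-p = 0.77.
p/(1-p) = 0.298701.
eta = log(0.298701) = -1.2083

-1.2083


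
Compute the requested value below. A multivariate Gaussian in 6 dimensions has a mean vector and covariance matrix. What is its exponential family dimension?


Exponential family dimension calculation:
For 6-dim MVN: mean has 6 params, covariance has 6*7/2 = 21 unique entries.
Total dim = 6 + 21 = 27.

27


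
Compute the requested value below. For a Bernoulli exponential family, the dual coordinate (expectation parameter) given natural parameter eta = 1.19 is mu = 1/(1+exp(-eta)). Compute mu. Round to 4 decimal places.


Dual coordinate (expectation parameter) for Bernoulli:
mu = 1/(1+exp(-eta)).
eta = 1.19.
exp(-eta) = exp(-1.19) = 0.304221.
mu = 1/(1+0.304221) = 0.7667

0.7667


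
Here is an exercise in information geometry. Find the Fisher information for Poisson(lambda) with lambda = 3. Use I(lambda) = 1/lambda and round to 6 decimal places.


Fisher information for Poisson: I(lambda) = 1/lambda.
lambda = 3.
I(lambda) = 1/3 = 0.333333

0.333333


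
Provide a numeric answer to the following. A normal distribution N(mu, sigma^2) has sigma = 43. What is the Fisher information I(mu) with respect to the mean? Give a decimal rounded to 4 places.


The Fisher information for the mean of a normal distribution is I(mu) = 1/sigma^2.
sigma = 43, so sigma^2 = 1849.
I(mu) = 1/1849 = 0.0005

0.0005


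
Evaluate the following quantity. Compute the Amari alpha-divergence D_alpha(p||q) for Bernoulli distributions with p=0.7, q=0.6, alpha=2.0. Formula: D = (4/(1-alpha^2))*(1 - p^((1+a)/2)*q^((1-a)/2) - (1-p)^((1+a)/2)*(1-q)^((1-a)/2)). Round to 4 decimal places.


Amari alpha-divergence:
D = (4/(1-alpha^2))*(1 - p^((1+a)/2)*q^((1-a)/2) - (1-p)^((1+a)/2)*(1-q)^((1-a)/2)).
alpha = 2.0, p = 0.7, q = 0.6.
e1 = (1+alpha)/2 = 1.5, e2 = (1-alpha)/2 = -0.5.
t1 = p^e1 * q^e2 = 0.7^1.5 * 0.6^-0.5 = 0.756086.
t2 = (1-p)^e1 * (1-q)^e2 = 0.3^1.5 * 0.4^-0.5 = 0.259808.
4/(1-alpha^2) = -1.333333.
D = -1.333333*(1 - 0.756086 - 0.259808) = 0.0212

0.0212


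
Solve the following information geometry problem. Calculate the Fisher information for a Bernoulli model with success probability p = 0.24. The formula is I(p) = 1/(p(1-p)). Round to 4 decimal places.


For Bernoulli(p), Fisher information is I(p) = 1/(p*(1-p)).
p = 0.24, 1-p = 0.76.
p*(1-p) = 0.1824.
I(p) = 1/0.1824 = 5.4825

5.4825


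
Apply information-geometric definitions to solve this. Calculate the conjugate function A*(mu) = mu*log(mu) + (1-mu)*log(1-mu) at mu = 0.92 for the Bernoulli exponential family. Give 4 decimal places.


Legendre transform for Bernoulli:
A*(mu) = mu*log(mu) + (1-mu)*log(1-mu).
mu = 0.92, 1-mu = 0.08.
mu*log(mu) = 0.92*log(0.92) = -0.076711.
(1-mu)*log(1-mu) = 0.08*log(0.08) = -0.202058.
A* = -0.076711 + -0.202058 = -0.2788

-0.2788


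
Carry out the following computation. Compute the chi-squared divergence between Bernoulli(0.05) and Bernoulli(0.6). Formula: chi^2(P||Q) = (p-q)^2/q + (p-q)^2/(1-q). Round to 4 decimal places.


Chi-squared divergence between Bernoulli distributions:
chi^2 = (p-q)^2/q + (p-q)^2/(1-q).
p = 0.05, q = 0.6, p-q = -0.55.
(p-q)^2 = 0.3025.
term1 = 0.3025/0.6 = 0.504167.
term2 = 0.3025/0.4 = 0.75625.
chi^2 = 0.504167 + 0.75625 = 1.2604

1.2604


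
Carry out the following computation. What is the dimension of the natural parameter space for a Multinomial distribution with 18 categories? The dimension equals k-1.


Exponential family dimension calculation:
For Multinomial with k=18 categories, dim = k-1 = 17.

17


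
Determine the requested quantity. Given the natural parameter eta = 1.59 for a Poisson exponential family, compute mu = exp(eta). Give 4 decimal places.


Expectation parameter for Poisson exponential family:
mu = exp(eta).
eta = 1.59.
mu = exp(1.59) = 4.9037

4.9037


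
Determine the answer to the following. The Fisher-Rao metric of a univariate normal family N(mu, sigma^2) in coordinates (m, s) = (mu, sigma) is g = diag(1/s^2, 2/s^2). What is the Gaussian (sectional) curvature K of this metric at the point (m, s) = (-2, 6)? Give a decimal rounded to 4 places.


The metric has the form g = (A dm^2 + B ds^2)/s^2 with A = 1, B = 2.
Substitute u = sqrt(A/B)*m: g = B*(du^2 + ds^2)/s^2, i.e. B times the
Poincare upper half-plane metric, which has constant Gaussian curvature -1.
Scaling a 2D metric by a constant c divides the Gaussian curvature by c,
so K = -1/B = -1/(2) = -0.5000 everywhere (the point (m, s) = (-2, 6) is irrelevant:
the curvature is constant).
The requested Gaussian curvature is K = -0.5000.

-0.5000


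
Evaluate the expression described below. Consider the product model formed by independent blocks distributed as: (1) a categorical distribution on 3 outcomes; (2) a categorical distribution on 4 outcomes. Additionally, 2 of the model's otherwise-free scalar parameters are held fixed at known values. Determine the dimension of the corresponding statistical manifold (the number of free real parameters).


The dimension of a statistical manifold equals the number of free
(independent) real parameters of the model. For a product of independent
blocks the parameter counts add.
- categorical on 3 outcomes (probabilities sum to 1): 3-1 = 2.
- categorical on 4 outcomes (probabilities sum to 1): 4-1 = 3.
Total = 2 + 3 = 5.
2 parameter(s) fixed at known values: 5 - 2 = 3.
Dimension = 3

3


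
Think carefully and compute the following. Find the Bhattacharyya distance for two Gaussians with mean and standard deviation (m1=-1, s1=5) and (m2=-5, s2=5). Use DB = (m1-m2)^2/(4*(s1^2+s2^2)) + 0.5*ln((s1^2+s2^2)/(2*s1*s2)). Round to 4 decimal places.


Bhattacharyya distance between two Gaussians:
DB = (m1-m2)^2/(4*(s1^2+s2^2)) + (1/2)*ln((s1^2+s2^2)/(2*s1*s2)).
(m1-m2)^2 = (4)^2 = 16.
s1^2+s2^2 = 25 + 25 = 50.
term1 = 16/200 = 0.08.
term2 = 0.5*ln(50/50.0) = 0.0.
DB = 0.08 + 0.0 = 0.0800

0.0800


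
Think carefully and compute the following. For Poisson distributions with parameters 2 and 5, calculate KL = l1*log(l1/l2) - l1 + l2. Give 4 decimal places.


KL divergence for Poisson:
KL = l1*log(l1/l2) - l1 + l2.
l1 = 2, l2 = 5.
log(2/5) = -0.916291.
l1*log(l1/l2) = 2 * -0.916291 = -1.832581.
KL = -1.832581 - 2 + 5 = 1.1674

1.1674


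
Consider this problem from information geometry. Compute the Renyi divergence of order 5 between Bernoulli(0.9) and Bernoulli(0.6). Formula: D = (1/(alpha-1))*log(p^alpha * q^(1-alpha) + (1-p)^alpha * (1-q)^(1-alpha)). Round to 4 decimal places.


Renyi divergence of order alpha between Bernoulli distributions:
D = (1/(alpha-1))*log(p^alpha * q^(1-alpha) + (1-p)^alpha * (1-q)^(1-alpha)).
alpha = 5, p = 0.9, q = 0.6.
p^alpha * q^(1-alpha) = 0.9^5 * 0.6^-4 = 4.55625.
(1-p)^alpha * (1-q)^(1-alpha) = 0.1^5 * 0.4^-4 = 0.000391.
sum = 4.55625 + 0.000391 = 4.556641.
D = (1/4)*log(4.556641) = 0.3791

0.3791


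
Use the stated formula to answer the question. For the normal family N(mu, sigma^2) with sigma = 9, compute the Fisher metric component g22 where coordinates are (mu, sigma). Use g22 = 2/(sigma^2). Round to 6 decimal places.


For the 2-parameter normal family, the Fisher metric has:
  g11 = 1/sigma^2, g22 = 2/sigma^2.
sigma = 9, sigma^2 = 81.
g22 = 0.024691

0.024691


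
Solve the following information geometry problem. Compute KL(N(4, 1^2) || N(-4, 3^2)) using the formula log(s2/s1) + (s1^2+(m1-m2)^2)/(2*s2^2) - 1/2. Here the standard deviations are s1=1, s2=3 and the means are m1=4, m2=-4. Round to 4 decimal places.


KL divergence between normal distributions:
KL = log(s2/s1) + (s1^2 + (m1-m2)^2)/(2*s2^2) - 1/2.
log(3/1) = 1.098612.
(1^2 + (4--4)^2)/(2*3^2) = (1 + 64)/18 = 3.611111.
KL = 1.098612 + 3.611111 - 0.5 = 4.2097

4.2097


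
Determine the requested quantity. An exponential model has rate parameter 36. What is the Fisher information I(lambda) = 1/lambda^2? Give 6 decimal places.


Fisher information for exponential: I(lambda) = 1/lambda^2.
lambda = 36, lambda^2 = 1296.
I = 1/1296 = 0.000772

0.000772


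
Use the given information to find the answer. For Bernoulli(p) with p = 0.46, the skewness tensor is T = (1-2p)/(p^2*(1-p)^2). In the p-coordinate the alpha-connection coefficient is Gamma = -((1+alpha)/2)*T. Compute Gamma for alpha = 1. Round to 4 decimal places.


Skewness (Amari-Chentsov) tensor: T = (1-2p)/(p^2*(1-p)^2).
p = 0.46, 1-2p = 0.08, p^2 = 0.2116, (1-p)^2 = 0.2916.
T = 0.08/(0.2116 * 0.2916) = 1.296543.
In the p-coordinate, Gamma^(alpha) = Gamma^(0) - (alpha/2)*T with Gamma^(0) = (1/2)*g'(p) = -T/2,
so Gamma^(alpha) = -((1+alpha)/2)*T.
alpha = 1, -(1+alpha)/2 = -1.0.
Gamma = -1.0 * 1.296543 = -1.2965

-1.2965


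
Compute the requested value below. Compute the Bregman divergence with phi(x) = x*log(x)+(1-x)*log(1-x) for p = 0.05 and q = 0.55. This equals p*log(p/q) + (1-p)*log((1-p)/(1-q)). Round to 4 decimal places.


Bregman divergence with negative entropy generator:
D = p*log(p/q) + (1-p)*log((1-p)/(1-q)).
p = 0.05, q = 0.55.
p*log(p/q) = 0.05*log(0.05/0.55) = -0.119895.
(1-p)*log((1-p)/(1-q)) = 0.95*log(0.95/0.45) = 0.709854.
D = -0.119895 + 0.709854 = 0.5900

0.5900


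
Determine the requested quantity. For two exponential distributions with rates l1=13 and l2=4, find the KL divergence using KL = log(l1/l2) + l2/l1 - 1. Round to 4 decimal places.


KL divergence for exponential family:
KL = log(l1/l2) + l2/l1 - 1.
log(13/4) = 1.178655.
4/13 = 0.307692.
KL = 1.178655 + 0.307692 - 1 = 0.4863

0.4863


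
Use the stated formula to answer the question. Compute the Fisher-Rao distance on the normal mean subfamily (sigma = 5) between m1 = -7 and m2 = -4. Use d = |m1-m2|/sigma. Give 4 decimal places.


On the fixed-variance normal subfamily, geodesic distance = |m1-m2|/sigma.
|-7 - -4| = 3.
sigma = 5.
d = 3/5 = 0.6000

0.6000


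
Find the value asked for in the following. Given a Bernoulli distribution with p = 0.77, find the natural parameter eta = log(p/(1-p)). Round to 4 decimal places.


Natural parameter for Bernoulli: eta = log(p/(1-p)).
p = 0.77, 1-p = 0.23.
p/(1-p) = 3.347826.
eta = log(3.347826) = 1.2083

1.2083


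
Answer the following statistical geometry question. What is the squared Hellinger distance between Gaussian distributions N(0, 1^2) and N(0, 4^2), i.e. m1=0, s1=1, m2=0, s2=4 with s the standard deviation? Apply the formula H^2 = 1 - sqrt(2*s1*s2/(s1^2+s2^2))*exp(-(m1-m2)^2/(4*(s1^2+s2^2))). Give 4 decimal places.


Squared Hellinger distance for Gaussians:
H^2 = 1 - sqrt(2*s1*s2/(s1^2+s2^2)) * exp(-(m1-m2)^2/(4*(s1^2+s2^2))).
s1^2 = 1, s2^2 = 16, s1^2+s2^2 = 17.
sqrt(2*1*4/(17)) = 0.685994.
(m1-m2)^2 = (0)^2 = 0.
exp(-0/(4*17)) = exp(0.0) = 1.0.
H^2 = 1 - 0.685994*1.0 = 0.3140

0.3140


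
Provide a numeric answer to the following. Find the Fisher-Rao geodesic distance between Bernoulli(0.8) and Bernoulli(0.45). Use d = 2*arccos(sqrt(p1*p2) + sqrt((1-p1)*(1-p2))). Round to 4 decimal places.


Geodesic distance on Bernoulli manifold:
d(p1,p2) = 2*arccos(sqrt(p1*p2) + sqrt((1-p1)*(1-p2))).
sqrt(p1*p2) = sqrt(0.8*0.45) = 0.6.
sqrt((1-p1)*(1-p2)) = sqrt(0.2*0.55) = 0.331662.
arg = 0.6 + 0.331662 = 0.931662.
d = 2*arccos(0.931662) = 0.7437

0.7437


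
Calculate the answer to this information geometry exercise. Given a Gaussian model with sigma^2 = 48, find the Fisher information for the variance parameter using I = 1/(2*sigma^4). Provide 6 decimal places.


Fisher information for variance: I(sigma^2) = 1/(2*sigma^4).
sigma^2 = 48, so sigma^4 = 2304.
I = 1/(2*2304) = 1/4608 = 0.000217

0.000217


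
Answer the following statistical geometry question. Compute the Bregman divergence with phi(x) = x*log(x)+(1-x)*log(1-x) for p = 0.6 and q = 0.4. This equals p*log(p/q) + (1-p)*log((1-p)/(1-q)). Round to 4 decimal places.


Bregman divergence with negative entropy generator:
D = p*log(p/q) + (1-p)*log((1-p)/(1-q)).
p = 0.6, q = 0.4.
p*log(p/q) = 0.6*log(0.6/0.4) = 0.243279.
(1-p)*log((1-p)/(1-q)) = 0.4*log(0.4/0.6) = -0.162186.
D = 0.243279 + -0.162186 = 0.0811

0.0811


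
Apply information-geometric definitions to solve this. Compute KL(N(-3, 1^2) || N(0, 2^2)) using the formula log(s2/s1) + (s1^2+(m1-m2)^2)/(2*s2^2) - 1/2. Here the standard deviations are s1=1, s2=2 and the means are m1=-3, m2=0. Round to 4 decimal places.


KL divergence between normal distributions:
KL = log(s2/s1) + (s1^2 + (m1-m2)^2)/(2*s2^2) - 1/2.
log(2/1) = 0.693147.
(1^2 + (-3-0)^2)/(2*2^2) = (1 + 9)/8 = 1.25.
KL = 0.693147 + 1.25 - 0.5 = 1.4431

1.4431


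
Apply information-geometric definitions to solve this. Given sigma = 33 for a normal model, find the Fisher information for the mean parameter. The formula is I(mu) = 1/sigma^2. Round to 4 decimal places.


The Fisher information for the mean of a normal distribution is I(mu) = 1/sigma^2.
sigma = 33, so sigma^2 = 1089.
I(mu) = 1/1089 = 0.0009

0.0009


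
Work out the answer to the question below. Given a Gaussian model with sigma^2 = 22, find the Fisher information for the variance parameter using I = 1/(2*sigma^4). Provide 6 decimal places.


Fisher information for variance: I(sigma^2) = 1/(2*sigma^4).
sigma^2 = 22, so sigma^4 = 484.
I = 1/(2*484) = 1/968 = 0.001033

0.001033


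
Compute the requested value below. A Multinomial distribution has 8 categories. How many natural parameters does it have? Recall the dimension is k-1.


Exponential family dimension calculation:
For Multinomial with k=8 categories, dim = k-1 = 7.

7


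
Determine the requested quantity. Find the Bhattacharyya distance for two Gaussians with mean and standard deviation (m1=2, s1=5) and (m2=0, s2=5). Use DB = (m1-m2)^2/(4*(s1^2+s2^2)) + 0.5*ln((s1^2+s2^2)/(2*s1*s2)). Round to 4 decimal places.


Bhattacharyya distance between two Gaussians:
DB = (m1-m2)^2/(4*(s1^2+s2^2)) + (1/2)*ln((s1^2+s2^2)/(2*s1*s2)).
(m1-m2)^2 = (2)^2 = 4.
s1^2+s2^2 = 25 + 25 = 50.
term1 = 4/200 = 0.02.
term2 = 0.5*ln(50/50.0) = 0.0.
DB = 0.02 + 0.0 = 0.0200

0.0200


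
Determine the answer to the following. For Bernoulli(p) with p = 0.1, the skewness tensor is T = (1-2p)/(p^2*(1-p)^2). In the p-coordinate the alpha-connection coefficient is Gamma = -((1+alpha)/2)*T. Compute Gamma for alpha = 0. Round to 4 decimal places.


Skewness (Amari-Chentsov) tensor: T = (1-2p)/(p^2*(1-p)^2).
p = 0.1, 1-2p = 0.8, p^2 = 0.01, (1-p)^2 = 0.81.
T = 0.8/(0.01 * 0.81) = 98.765432.
In the p-coordinate, Gamma^(alpha) = Gamma^(0) - (alpha/2)*T with Gamma^(0) = (1/2)*g'(p) = -T/2,
so Gamma^(alpha) = -((1+alpha)/2)*T.
alpha = 0, -(1+alpha)/2 = -0.5.
Gamma = -0.5 * 98.765432 = -49.3827

-49.3827


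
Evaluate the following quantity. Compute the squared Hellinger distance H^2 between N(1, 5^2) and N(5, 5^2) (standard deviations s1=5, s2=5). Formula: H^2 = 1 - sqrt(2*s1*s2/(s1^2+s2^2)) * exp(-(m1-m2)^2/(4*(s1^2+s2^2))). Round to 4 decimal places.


Squared Hellinger distance for Gaussians:
H^2 = 1 - sqrt(2*s1*s2/(s1^2+s2^2)) * exp(-(m1-m2)^2/(4*(s1^2+s2^2))).
s1^2 = 25, s2^2 = 25, s1^2+s2^2 = 50.
sqrt(2*5*5/(50)) = 1.0.
(m1-m2)^2 = (-4)^2 = 16.
exp(-16/(4*50)) = exp(-0.08) = 0.923116.
H^2 = 1 - 1.0*0.923116 = 0.0769

0.0769


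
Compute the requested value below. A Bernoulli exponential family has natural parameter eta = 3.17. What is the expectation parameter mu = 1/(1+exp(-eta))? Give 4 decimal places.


Dual coordinate (expectation parameter) for Bernoulli:
mu = 1/(1+exp(-eta)).
eta = 3.17.
exp(-eta) = exp(-3.17) = 0.042004.
mu = 1/(1+0.042004) = 0.9597

0.9597


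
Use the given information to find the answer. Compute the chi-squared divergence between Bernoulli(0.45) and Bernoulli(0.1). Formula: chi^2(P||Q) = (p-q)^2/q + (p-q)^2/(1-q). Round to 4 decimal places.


Chi-squared divergence between Bernoulli distributions:
chi^2 = (p-q)^2/q + (p-q)^2/(1-q).
p = 0.45, q = 0.1, p-q = 0.35.
(p-q)^2 = 0.1225.
term1 = 0.1225/0.1 = 1.225.
term2 = 0.1225/0.9 = 0.136111.
chi^2 = 1.225 + 0.136111 = 1.3611

1.3611
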